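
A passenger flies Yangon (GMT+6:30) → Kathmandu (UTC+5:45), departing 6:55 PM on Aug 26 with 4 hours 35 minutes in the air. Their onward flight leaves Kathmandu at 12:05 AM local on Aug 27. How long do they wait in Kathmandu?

Convert departure to UTC: 6:55 PM − 6:30 = 12:25 PM UTC on Aug 26.
Add 4 hours 35 minutes flight time → 5:00 PM UTC.
Kathmandu is UTC+5:45, so local arrival = 5:00 PM + 5:45 = 10:45 PM on Aug 26.
Layover = 12:05 AM − 10:45 PM (+1 day) = 1 hour 20 minutes.

1 hour 20 minutes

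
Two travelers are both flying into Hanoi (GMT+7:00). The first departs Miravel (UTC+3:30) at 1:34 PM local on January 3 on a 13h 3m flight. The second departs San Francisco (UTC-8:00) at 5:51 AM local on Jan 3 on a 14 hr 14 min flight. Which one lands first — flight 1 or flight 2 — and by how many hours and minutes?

Flight 1 in UTC: 1:34 PM − 3:30 = 10:04 AM on Jan 3.
+13 hours and 3 minutes → arrive 11:07 PM UTC on Jan 3.
Flight 2 in UTC: 5:51 AM + 8:00 = 1:51 PM on Jan 3.
+14 hours and 14 minutes → arrive 4:05 AM UTC on Jan 4.
Flight 1 lands earlier by 4 hours 58 minutes.

the first, by 4 hours 58 minutes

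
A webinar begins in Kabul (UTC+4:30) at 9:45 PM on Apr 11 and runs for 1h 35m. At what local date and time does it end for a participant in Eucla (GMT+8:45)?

3:35 AM on April 12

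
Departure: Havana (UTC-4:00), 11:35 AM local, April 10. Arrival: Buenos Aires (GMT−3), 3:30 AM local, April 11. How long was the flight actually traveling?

14 hours 55 minutes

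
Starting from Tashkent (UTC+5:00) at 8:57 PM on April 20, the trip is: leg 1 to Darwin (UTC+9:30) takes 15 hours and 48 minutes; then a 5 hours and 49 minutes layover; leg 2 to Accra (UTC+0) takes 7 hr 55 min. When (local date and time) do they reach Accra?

9:29 PM on April 21

Convert departure to UTC: 8:57 PM − 5:00 = 3:57 PM UTC on Apr 20.
Add 15 hours and 48 minutes leg 1 → 7:45 AM UTC (Apr 21).
Add 5 hours and 49 minutes layover in Darwin → 1:34 PM UTC.
Add 7 hours and 55 minutes leg 2 → 9:29 PM UTC.
Accra is UTC+0, so local arrival is the same: 9:29 PM on Apr 21.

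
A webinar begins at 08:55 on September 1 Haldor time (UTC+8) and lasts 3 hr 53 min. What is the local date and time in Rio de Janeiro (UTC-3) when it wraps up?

Convert start to UTC: 08:55 − 8:00 = 00:55 UTC on Sep 1.
Add 3 hours and 53 minutes duration → 04:48 UTC.
Rio de Janeiro is UTC−3:00, so local end time = 04:48 − 3:00 = 01:48 on Sep 1.

01:48 on September 1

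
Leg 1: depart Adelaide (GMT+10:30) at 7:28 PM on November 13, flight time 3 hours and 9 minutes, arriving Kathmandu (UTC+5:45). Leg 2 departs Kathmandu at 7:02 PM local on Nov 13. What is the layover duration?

1 hour 10 minutes

Convert departure to UTC: 7:28 PM − 10:30 = 8:58 AM UTC on Nov 13.
Add 3 hours and 9 minutes flight time → 12:07 PM UTC.
Kathmandu is UTC+5:45, so local arrival = 12:07 PM + 5:45 = 5:52 PM on Nov 13.
Layover = 7:02 PM − 5:52 PM = 1 hour 10 minutes.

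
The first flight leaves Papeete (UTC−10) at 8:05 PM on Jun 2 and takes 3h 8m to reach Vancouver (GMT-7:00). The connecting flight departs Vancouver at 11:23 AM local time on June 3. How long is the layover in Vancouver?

9 hours 10 minutes

Convert departure to UTC: 8:05 PM + 10:00 = 6:05 AM UTC on Jun 3.
Add 3 hours 8 minutes flight time → 9:13 AM UTC.
Vancouver is UTC−7:00, so local arrival = 9:13 AM − 7:00 = 2:13 AM on Jun 3.
Layover = 11:23 AM − 2:13 AM = 9 hours 10 minutes.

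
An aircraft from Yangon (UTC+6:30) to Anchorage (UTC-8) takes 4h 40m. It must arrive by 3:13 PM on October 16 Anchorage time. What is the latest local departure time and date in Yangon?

1:03 AM on October 17

Target arrival in UTC: 3:13 PM + 8:00 = 11:13 PM on Oct 16.
Subtract 4 hours and 40 minutes → departure 6:33 PM UTC on Oct 16.
Yangon is UTC+6:30: 6:33 PM + 6:30 = 1:03 AM on Oct 17.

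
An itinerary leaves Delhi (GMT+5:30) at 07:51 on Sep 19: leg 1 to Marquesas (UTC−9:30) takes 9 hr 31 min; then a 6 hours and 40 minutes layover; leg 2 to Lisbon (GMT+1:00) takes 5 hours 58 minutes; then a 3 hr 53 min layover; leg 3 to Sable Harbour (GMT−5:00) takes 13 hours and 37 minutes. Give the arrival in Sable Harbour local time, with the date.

13:00 on September 20

Convert departure to UTC: 07:51 − 5:30 = 02:21 UTC on Sep 19.
Add 9 hours and 31 minutes leg 1 → 11:52 UTC.
Add 6 hours 40 minutes layover in Marquesas → 18:32 UTC.
Add 5 hours and 58 minutes leg 2 → 00:30 UTC (Sep 20).
Add 3 hours 53 minutes layover in Lisbon → 04:23 UTC.
Add 13 hours and 37 minutes leg 3 → 18:00 UTC.
Sable Harbour is UTC−5:00, so local arrival = 18:00 − 5:00 = 13:00 on Sep 20.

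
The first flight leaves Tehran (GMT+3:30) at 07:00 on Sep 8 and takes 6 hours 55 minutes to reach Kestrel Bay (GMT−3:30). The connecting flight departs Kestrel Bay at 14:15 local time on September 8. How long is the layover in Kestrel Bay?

Convert departure to UTC: 07:00 − 3:30 = 03:30 UTC on Sep 8.
Add 6 hours and 55 minutes flight time → 10:25 UTC.
Kestrel Bay is UTC−3:30, so local arrival = 10:25 − 3:30 = 06:55 on Sep 8.
Layover = 14:15 − 06:55 = 7 hours 20 minutes.

7 hours 20 minutes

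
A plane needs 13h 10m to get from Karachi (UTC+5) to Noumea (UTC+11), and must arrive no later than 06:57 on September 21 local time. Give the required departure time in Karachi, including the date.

11:47 on September 20

Target arrival in UTC: 06:57 − 11:00 = 19:57 on Sep 20.
Subtract 13 hours 10 minutes → departure 06:47 UTC on Sep 20.
Karachi is UTC+5:00: 06:47 + 5:00 = 11:47 on Sep 20.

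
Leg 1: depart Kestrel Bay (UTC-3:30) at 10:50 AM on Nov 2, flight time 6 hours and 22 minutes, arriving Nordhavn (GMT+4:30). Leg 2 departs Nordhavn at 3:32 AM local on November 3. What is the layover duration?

Convert departure to UTC: 10:50 AM + 3:30 = 2:20 PM UTC on Nov 2.
Add 6 hours 22 minutes flight time → 8:42 PM UTC.
Nordhavn is UTC+4:30, so local arrival = 8:42 PM + 4:30 = 1:12 AM on Nov 3.
Layover = 3:32 AM − 1:12 AM = 2 hours 20 minutes.

2 hours 20 minutes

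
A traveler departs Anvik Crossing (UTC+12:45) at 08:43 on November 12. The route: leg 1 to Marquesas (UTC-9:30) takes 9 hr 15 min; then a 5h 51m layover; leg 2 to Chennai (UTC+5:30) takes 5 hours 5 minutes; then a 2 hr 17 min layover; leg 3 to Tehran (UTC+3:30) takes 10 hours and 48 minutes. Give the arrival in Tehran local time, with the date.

08:44 on November 13

Convert departure to UTC: 08:43 − 12:45 = 19:58 UTC on Nov 11.
Add 9 hours 15 minutes leg 1 → 05:13 UTC (Nov 12).
Add 5 hours 51 minutes layover in Marquesas → 11:04 UTC.
Add 5 hours 5 minutes leg 2 → 16:09 UTC.
Add 2 hours and 17 minutes layover in Chennai → 18:26 UTC.
Add 10 hours and 48 minutes leg 3 → 05:14 UTC (Nov 13).
Tehran is UTC+3:30, so local arrival = 05:14 + 3:30 = 08:44 on Nov 13.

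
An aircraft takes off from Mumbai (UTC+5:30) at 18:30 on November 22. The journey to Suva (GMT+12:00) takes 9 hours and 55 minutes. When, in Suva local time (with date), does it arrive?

Convert departure to UTC: 18:30 − 5:30 = 13:00 UTC on Nov 22.
Add 9 hours and 55 minutes travel time → 22:55 UTC.
Suva is UTC+12:00, so local arrival = 22:55 + 12:00 = 10:55 on Nov 23.

10:55 on November 23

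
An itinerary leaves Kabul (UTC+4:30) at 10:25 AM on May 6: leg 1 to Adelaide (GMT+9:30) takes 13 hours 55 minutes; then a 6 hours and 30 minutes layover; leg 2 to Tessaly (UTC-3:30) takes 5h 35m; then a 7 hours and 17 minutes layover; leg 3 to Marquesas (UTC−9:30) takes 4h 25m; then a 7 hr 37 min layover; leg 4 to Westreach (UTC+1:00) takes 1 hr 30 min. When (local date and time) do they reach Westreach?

5:44 AM on May 8

Convert departure to UTC: 10:25 AM − 4:30 = 5:55 AM UTC on May 6.
Add 13 hours and 55 minutes leg 1 → 7:50 PM UTC.
Add 6 hours 30 minutes layover in Adelaide → 2:20 AM UTC (May 7).
Add 5 hours and 35 minutes leg 2 → 7:55 AM UTC.
Add 7 hours and 17 minutes layover in Tessaly → 3:12 PM UTC.
Add 4 hours 25 minutes leg 3 → 7:37 PM UTC.
Add 7 hours 37 minutes layover in Marquesas → 3:14 AM UTC (May 8).
Add 1 hour and 30 minutes leg 4 → 4:44 AM UTC.
Westreach is UTC+1:00, so local arrival = 4:44 AM + 1:00 = 5:44 AM on May 8.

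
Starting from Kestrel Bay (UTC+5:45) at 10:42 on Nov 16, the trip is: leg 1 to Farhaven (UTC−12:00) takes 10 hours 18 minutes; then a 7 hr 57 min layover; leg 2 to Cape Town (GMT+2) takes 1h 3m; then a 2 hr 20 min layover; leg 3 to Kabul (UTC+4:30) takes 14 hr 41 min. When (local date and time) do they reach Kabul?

21:46 on November 17

Convert departure to UTC: 10:42 − 5:45 = 04:57 UTC on Nov 16.
Add 10 hours and 18 minutes leg 1 → 15:15 UTC.
Add 7 hours 57 minutes layover in Farhaven → 23:12 UTC.
Add 1 hour and 3 minutes leg 2 → 00:15 UTC (Nov 17).
Add 2 hours and 20 minutes layover in Cape Town → 02:35 UTC.
Add 14 hours and 41 minutes leg 3 → 17:16 UTC.
Kabul is UTC+4:30, so local arrival = 17:16 + 4:30 = 21:46 on Nov 17.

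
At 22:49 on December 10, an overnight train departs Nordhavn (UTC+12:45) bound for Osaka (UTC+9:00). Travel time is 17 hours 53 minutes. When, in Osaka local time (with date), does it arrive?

Convert departure to UTC: 22:49 − 12:45 = 10:04 UTC on Dec 10.
Add 17 hours and 53 minutes travel time → 03:57 UTC (Dec 11).
Osaka is UTC+9:00, so local arrival = 03:57 + 9:00 = 12:57 on Dec 11.

12:57 on December 11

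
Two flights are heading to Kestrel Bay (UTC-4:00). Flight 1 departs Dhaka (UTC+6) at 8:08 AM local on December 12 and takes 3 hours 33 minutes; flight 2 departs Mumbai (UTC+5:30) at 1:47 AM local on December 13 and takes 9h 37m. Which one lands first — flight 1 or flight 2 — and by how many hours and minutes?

the first, by 24 hours 13 minutes

Flight 1 in UTC: 8:08 AM − 6:00 = 2:08 AM on Dec 12.
+3 hours 33 minutes → arrive 5:41 AM UTC on Dec 12.
Flight 2 in UTC: 1:47 AM − 5:30 = 8:17 PM on Dec 12.
+9 hours and 37 minutes → arrive 5:54 AM UTC on Dec 13.
Flight 1 lands earlier by 24 hours 13 minutes.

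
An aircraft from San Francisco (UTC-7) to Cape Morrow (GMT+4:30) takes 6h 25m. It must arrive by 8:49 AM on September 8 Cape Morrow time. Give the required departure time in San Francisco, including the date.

Target arrival in UTC: 8:49 AM − 4:30 = 4:19 AM on Sep 8.
Subtract 6 hours and 25 minutes → departure 9:54 PM UTC on Sep 7.
San Francisco is UTC−7:00: 9:54 PM − 7:00 = 2:54 PM on Sep 7.

2:54 PM on September 7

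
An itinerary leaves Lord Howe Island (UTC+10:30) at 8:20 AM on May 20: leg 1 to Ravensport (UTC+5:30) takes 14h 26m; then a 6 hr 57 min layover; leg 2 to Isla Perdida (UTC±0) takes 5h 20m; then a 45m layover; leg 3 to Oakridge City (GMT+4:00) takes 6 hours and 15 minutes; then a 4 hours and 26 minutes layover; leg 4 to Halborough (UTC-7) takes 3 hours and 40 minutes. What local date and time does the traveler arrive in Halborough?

Convert departure to UTC: 8:20 AM − 10:30 = 9:50 PM UTC on May 19.
Add 14 hours 26 minutes leg 1 → 12:16 PM UTC (May 20).
Add 6 hours 57 minutes layover in Ravensport → 7:13 PM UTC.
Add 5 hours 20 minutes leg 2 → 12:33 AM UTC (May 21).
Add 45 minutes layover in Isla Perdida → 1:18 AM UTC.
Add 6 hours 15 minutes leg 3 → 7:33 AM UTC.
Add 4 hours and 26 minutes layover in Oakridge City → 11:59 AM UTC.
Add 3 hours 40 minutes leg 4 → 3:39 PM UTC.
Halborough is UTC−7:00, so local arrival = 3:39 PM − 7:00 = 8:39 AM on May 21.

8:39 AM on May 21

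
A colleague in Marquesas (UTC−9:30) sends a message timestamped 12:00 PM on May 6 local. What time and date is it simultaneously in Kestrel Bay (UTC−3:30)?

Kestrel Bay is 6:00 ahead of Marquesas.
Shift by the zone difference: 12:00 PM + 6:00 = 6:00 PM on May 6 in Kestrel Bay.

6:00 PM on May 6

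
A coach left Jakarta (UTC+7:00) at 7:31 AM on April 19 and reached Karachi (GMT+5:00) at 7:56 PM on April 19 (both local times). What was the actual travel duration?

Karachi is 2:00 behind Jakarta.
Clock-face elapsed time (ignoring zones) is 12 hours 25 minutes.
Actual elapsed = 12 hours 25 minutes + 2:00 = 14 hours 25 minutes.

14 hours 25 minutes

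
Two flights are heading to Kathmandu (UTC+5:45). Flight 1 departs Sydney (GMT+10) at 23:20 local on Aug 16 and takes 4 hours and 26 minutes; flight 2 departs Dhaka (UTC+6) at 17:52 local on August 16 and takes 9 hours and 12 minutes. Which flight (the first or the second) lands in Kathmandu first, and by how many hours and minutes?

Flight 1 in UTC: 23:20 − 10:00 = 13:20 on Aug 16.
+4 hours and 26 minutes → arrive 17:46 UTC on Aug 16.
Flight 2 in UTC: 17:52 − 6:00 = 11:52 on Aug 16.
+9 hours and 12 minutes → arrive 21:04 UTC on Aug 16.
Flight 1 lands earlier by 3 hours 18 minutes.

the first, by 3 hours 18 minutes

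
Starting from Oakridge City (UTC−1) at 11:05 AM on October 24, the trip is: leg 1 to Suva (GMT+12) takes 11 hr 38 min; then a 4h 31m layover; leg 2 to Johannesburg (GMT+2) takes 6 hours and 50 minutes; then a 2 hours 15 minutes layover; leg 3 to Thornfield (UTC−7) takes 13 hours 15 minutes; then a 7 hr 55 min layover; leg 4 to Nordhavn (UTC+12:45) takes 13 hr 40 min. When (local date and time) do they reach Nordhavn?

12:54 PM on October 27

Convert departure to UTC: 11:05 AM + 1:00 = 12:05 PM UTC on Oct 24.
Add 11 hours and 38 minutes leg 1 → 11:43 PM UTC.
Add 4 hours and 31 minutes layover in Suva → 4:14 AM UTC (Oct 25).
Add 6 hours 50 minutes leg 2 → 11:04 AM UTC.
Add 2 hours and 15 minutes layover in Johannesburg → 1:19 PM UTC.
Add 13 hours 15 minutes leg 3 → 2:34 AM UTC (Oct 26).
Add 7 hours and 55 minutes layover in Thornfield → 10:29 AM UTC.
Add 13 hours and 40 minutes leg 4 → 12:09 AM UTC (Oct 27).
Nordhavn is UTC+12:45, so local arrival = 12:09 AM + 12:45 = 12:54 PM on Oct 27.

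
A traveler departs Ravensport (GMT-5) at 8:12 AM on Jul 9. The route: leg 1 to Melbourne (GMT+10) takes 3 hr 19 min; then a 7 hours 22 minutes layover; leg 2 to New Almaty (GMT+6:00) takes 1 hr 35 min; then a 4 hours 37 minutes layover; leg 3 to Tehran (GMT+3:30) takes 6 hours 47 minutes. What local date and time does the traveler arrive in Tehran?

4:22 PM on Jul 10

Convert departure to UTC: 8:12 AM + 5:00 = 1:12 PM UTC on Jul 9.
Add 3 hours 19 minutes leg 1 → 4:31 PM UTC.
Add 7 hours 22 minutes layover in Melbourne → 11:53 PM UTC.
Add 1 hour and 35 minutes leg 2 → 1:28 AM UTC (Jul 10).
Add 4 hours 37 minutes layover in New Almaty → 6:05 AM UTC.
Add 6 hours and 47 minutes leg 3 → 12:52 PM UTC.
Tehran is UTC+3:30, so local arrival = 12:52 PM + 3:30 = 4:22 PM on Jul 10.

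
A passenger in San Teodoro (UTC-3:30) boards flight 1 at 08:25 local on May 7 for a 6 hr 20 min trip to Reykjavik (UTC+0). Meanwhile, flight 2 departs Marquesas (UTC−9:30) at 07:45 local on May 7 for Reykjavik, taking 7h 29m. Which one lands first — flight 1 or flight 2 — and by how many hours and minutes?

Flight 1 in UTC: 08:25 + 3:30 = 11:55 on May 7.
+6 hours 20 minutes → arrive 18:15 UTC on May 7.
Flight 2 in UTC: 07:45 + 9:30 = 17:15 on May 7.
+7 hours 29 minutes → arrive 00:44 UTC on May 8.
Flight 1 lands earlier by 6 hours 29 minutes.

the first, by 6 hours 29 minutes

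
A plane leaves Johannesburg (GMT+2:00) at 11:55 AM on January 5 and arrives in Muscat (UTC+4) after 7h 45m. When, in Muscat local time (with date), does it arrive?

Convert departure to UTC: 11:55 AM − 2:00 = 9:55 AM UTC on Jan 5.
Add 7 hours 45 minutes travel time → 5:40 PM UTC.
Muscat is UTC+4:00, so local arrival = 5:40 PM + 4:00 = 9:40 PM on Jan 5.

9:40 PM on January 5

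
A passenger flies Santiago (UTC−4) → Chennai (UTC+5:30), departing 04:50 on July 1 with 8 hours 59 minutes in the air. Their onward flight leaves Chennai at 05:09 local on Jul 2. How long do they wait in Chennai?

5 hours 50 minutes

Convert departure to UTC: 04:50 + 4:00 = 08:50 UTC on Jul 1.
Add 8 hours 59 minutes flight time → 17:49 UTC.
Chennai is UTC+5:30, so local arrival = 17:49 + 5:30 = 23:19 on Jul 1.
Layover = 05:09 − 23:19 (+1 day) = 5 hours 50 minutes.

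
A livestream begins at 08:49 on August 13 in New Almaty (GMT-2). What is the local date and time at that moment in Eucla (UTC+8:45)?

19:34 on August 13

In UTC: 08:49 + 2:00 = 10:49 on Aug 13.
Eucla is UTC+8:45: 10:49 + 8:45 = 19:34 on Aug 13.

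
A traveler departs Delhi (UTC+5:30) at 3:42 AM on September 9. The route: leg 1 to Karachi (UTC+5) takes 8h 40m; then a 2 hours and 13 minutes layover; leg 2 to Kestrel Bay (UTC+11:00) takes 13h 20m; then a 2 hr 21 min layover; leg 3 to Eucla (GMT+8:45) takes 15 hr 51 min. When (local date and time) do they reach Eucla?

Convert departure to UTC: 3:42 AM − 5:30 = 10:12 PM UTC on Sep 8.
Add 8 hours and 40 minutes leg 1 → 6:52 AM UTC (Sep 9).
Add 2 hours and 13 minutes layover in Karachi → 9:05 AM UTC.
Add 13 hours and 20 minutes leg 2 → 10:25 PM UTC.
Add 2 hours and 21 minutes layover in Kestrel Bay → 12:46 AM UTC (Sep 10).
Add 15 hours and 51 minutes leg 3 → 4:37 PM UTC.
Eucla is UTC+8:45, so local arrival = 4:37 PM + 8:45 = 1:22 AM on Sep 11.

1:22 AM on September 11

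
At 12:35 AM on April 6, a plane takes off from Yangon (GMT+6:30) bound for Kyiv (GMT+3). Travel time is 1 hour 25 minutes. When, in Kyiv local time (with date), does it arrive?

Kyiv is 3:30 behind Yangon.
After 1 hour and 25 minutes it is 2:00 AM in Yangon.
Shift by the zone difference: 2:00 AM − 3:30 = 10:30 PM on Apr 5 in Kyiv.

10:30 PM on April 5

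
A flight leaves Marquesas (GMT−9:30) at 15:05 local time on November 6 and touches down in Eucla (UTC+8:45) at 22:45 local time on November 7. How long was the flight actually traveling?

13 hours 25 minutes

Departure in UTC: 15:05 + 9:30 = 00:35 on Nov 7.
Arrival in UTC: 22:45 − 8:45 = 14:00 on Nov 7.
Elapsed = 14:00 − 00:35 = 13 hours 25 minutes.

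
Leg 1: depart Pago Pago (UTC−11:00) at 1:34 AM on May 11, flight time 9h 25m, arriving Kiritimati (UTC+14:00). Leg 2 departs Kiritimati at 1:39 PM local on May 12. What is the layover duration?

Convert departure to UTC: 1:34 AM + 11:00 = 12:34 PM UTC on May 11.
Add 9 hours 25 minutes flight time → 9:59 PM UTC.
Kiritimati is UTC+14:00, so local arrival = 9:59 PM + 14:00 = 11:59 AM on May 12.
Layover = 1:39 PM − 11:59 AM = 1 hour 40 minutes.

1 hour 40 minutes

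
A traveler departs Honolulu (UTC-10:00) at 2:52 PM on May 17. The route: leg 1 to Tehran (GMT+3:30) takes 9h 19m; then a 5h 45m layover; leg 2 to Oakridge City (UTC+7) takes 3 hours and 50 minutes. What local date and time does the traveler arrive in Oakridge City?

2:46 AM on May 19

Convert departure to UTC: 2:52 PM + 10:00 = 12:52 AM UTC on May 18.
Add 9 hours and 19 minutes leg 1 → 10:11 AM UTC.
Add 5 hours and 45 minutes layover in Tehran → 3:56 PM UTC.
Add 3 hours and 50 minutes leg 2 → 7:46 PM UTC.
Oakridge City is UTC+7:00, so local arrival = 7:46 PM + 7:00 = 2:46 AM on May 19.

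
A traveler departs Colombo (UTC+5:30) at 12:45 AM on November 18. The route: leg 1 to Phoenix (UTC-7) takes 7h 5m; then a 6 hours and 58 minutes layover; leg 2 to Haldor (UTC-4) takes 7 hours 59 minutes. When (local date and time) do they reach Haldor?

1:17 PM on November 18

Convert departure to UTC: 12:45 AM − 5:30 = 7:15 PM UTC on Nov 17.
Add 7 hours and 5 minutes leg 1 → 2:20 AM UTC (Nov 18).
Add 6 hours 58 minutes layover in Phoenix → 9:18 AM UTC.
Add 7 hours 59 minutes leg 2 → 5:17 PM UTC.
Haldor is UTC−4:00, so local arrival = 5:17 PM − 4:00 = 1:17 PM on Nov 18.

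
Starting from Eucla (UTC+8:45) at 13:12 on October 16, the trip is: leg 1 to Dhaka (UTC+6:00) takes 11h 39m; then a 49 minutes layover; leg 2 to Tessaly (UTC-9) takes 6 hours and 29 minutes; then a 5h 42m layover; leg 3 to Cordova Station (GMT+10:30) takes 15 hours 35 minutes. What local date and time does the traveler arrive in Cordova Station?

07:11 on October 18

Convert departure to UTC: 13:12 − 8:45 = 04:27 UTC on Oct 16.
Add 11 hours 39 minutes leg 1 → 16:06 UTC.
Add 49 minutes layover in Dhaka → 16:55 UTC.
Add 6 hours 29 minutes leg 2 → 23:24 UTC.
Add 5 hours and 42 minutes layover in Tessaly → 05:06 UTC (Oct 17).
Add 15 hours 35 minutes leg 3 → 20:41 UTC.
Cordova Station is UTC+10:30, so local arrival = 20:41 + 10:30 = 07:11 on Oct 18.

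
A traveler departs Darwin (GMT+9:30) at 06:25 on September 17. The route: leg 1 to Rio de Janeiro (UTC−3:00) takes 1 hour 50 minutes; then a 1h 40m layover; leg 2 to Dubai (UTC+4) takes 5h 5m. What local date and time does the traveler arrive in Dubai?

Convert departure to UTC: 06:25 − 9:30 = 20:55 UTC on Sep 16.
Add 1 hour 50 minutes leg 1 → 22:45 UTC.
Add 1 hour 40 minutes layover in Rio de Janeiro → 00:25 UTC (Sep 17).
Add 5 hours 5 minutes leg 2 → 05:30 UTC.
Dubai is UTC+4:00, so local arrival = 05:30 + 4:00 = 09:30 on Sep 17.

09:30 on September 17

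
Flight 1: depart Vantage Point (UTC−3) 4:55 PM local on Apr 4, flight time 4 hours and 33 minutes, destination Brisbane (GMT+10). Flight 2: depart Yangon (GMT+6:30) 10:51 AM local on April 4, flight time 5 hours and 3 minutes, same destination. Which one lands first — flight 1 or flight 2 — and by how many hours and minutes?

Flight 1 in UTC: 4:55 PM + 3:00 = 7:55 PM on Apr 4.
+4 hours 33 minutes → arrive 12:28 AM UTC on Apr 5.
Flight 2 in UTC: 10:51 AM − 6:30 = 4:21 AM on Apr 4.
+5 hours 3 minutes → arrive 9:24 AM UTC on Apr 4.
Flight 2 lands earlier by 15 hours 4 minutes.

the second, by 15 hours 4 minutes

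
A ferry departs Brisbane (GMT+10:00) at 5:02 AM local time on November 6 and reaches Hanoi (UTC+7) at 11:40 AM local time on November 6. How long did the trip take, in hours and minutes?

9 hours 38 minutes

Hanoi is 3:00 behind Brisbane.
Clock-face elapsed time (ignoring zones) is 6 hours 38 minutes.
Actual elapsed = 6 hours 38 minutes + 3:00 = 9 hours 38 minutes.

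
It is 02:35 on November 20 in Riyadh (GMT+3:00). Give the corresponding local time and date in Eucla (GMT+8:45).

08:20 on Nov 20

Eucla is 5:45 ahead of Riyadh.
Shift by the zone difference: 02:35 + 5:45 = 08:20 on Nov 20 in Eucla.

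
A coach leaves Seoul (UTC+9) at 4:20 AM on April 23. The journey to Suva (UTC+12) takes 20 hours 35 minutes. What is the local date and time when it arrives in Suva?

3:55 AM on April 24

Suva is 3:00 ahead of Seoul.
After 20 hours 35 minutes it is 12:55 AM (Apr 24) in Seoul.
Shift by the zone difference: 12:55 AM + 3:00 = 3:55 AM on Apr 24 in Suva.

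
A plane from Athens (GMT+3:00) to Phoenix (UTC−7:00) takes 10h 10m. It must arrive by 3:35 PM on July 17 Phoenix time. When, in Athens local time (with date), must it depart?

3:25 PM on Jul 17

Target arrival in UTC: 3:35 PM + 7:00 = 10:35 PM on Jul 17.
Subtract 10 hours 10 minutes → departure 12:25 PM UTC on Jul 17.
Athens is UTC+3:00: 12:25 PM + 3:00 = 3:25 PM on Jul 17.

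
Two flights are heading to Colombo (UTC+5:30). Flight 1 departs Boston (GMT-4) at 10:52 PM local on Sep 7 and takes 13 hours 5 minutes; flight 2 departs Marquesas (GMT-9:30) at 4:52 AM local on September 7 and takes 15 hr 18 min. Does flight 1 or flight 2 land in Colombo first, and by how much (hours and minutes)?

the second, by 10 hours 17 minutes

Flight 1 in UTC: 10:52 PM + 4:00 = 2:52 AM on Sep 8.
+13 hours and 5 minutes → arrive 3:57 PM UTC on Sep 8.
Flight 2 in UTC: 4:52 AM + 9:30 = 2:22 PM on Sep 7.
+15 hours and 18 minutes → arrive 5:40 AM UTC on Sep 8.
Flight 2 lands earlier by 10 hours 17 minutes.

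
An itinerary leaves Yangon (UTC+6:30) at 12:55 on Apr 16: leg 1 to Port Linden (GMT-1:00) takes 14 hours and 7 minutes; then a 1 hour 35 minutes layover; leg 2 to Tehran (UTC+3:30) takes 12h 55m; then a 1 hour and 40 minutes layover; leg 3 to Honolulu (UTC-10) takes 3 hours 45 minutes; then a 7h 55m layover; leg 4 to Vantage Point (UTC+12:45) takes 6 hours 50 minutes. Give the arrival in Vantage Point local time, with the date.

19:57 on April 18

Convert departure to UTC: 12:55 − 6:30 = 06:25 UTC on Apr 16.
Add 14 hours 7 minutes leg 1 → 20:32 UTC.
Add 1 hour 35 minutes layover in Port Linden → 22:07 UTC.
Add 12 hours 55 minutes leg 2 → 11:02 UTC (Apr 17).
Add 1 hour and 40 minutes layover in Tehran → 12:42 UTC.
Add 3 hours and 45 minutes leg 3 → 16:27 UTC.
Add 7 hours and 55 minutes layover in Honolulu → 00:22 UTC (Apr 18).
Add 6 hours 50 minutes leg 4 → 07:12 UTC.
Vantage Point is UTC+12:45, so local arrival = 07:12 + 12:45 = 19:57 on Apr 18.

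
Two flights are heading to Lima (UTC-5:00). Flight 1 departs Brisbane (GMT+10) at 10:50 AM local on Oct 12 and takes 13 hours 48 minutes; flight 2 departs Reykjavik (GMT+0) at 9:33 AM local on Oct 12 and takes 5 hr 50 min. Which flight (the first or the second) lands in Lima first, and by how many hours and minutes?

the first, by 45 minutes

Flight 1 in UTC: 10:50 AM − 10:00 = 12:50 AM on Oct 12.
+13 hours 48 minutes → arrive 2:38 PM UTC on Oct 12.
Flight 2 departs at 9:33 AM UTC (Oct 12).
+5 hours and 50 minutes → arrive 3:23 PM UTC on Oct 12.
Flight 1 lands earlier by 45 minutes.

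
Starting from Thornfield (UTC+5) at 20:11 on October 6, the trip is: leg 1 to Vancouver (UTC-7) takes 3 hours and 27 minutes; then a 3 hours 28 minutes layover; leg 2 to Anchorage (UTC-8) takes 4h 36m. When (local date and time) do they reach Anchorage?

18:42 on Oct 6

Convert departure to UTC: 20:11 − 5:00 = 15:11 UTC on Oct 6.
Add 3 hours and 27 minutes leg 1 → 18:38 UTC.
Add 3 hours and 28 minutes layover in Vancouver → 22:06 UTC.
Add 4 hours 36 minutes leg 2 → 02:42 UTC (Oct 7).
Anchorage is UTC−8:00, so local arrival = 02:42 − 8:00 = 18:42 on Oct 6.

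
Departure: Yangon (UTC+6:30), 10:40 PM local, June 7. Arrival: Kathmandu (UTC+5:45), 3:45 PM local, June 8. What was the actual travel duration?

Departure in UTC: 10:40 PM − 6:30 = 4:10 PM on Jun 7.
Arrival in UTC: 3:45 PM − 5:45 = 10:00 AM on Jun 8.
Elapsed = 10:00 AM − 4:10 PM (+1 day) = 17 hours 50 minutes.

17 hours 50 minutes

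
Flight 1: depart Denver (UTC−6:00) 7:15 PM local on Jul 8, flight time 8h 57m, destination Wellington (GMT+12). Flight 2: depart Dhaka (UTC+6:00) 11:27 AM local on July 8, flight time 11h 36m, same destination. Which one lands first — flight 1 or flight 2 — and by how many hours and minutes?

the second, by 17 hours 9 minutes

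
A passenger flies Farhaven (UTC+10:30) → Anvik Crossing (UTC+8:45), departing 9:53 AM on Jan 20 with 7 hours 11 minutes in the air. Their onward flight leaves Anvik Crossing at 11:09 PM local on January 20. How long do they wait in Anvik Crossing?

7 hours 50 minutes

Convert departure to UTC: 9:53 AM − 10:30 = 11:23 PM UTC on Jan 19.
Add 7 hours and 11 minutes flight time → 6:34 AM UTC (Jan 20).
Anvik Crossing is UTC+8:45, so local arrival = 6:34 AM + 8:45 = 3:19 PM on Jan 20.
Layover = 11:09 PM − 3:19 PM = 7 hours 50 minutes.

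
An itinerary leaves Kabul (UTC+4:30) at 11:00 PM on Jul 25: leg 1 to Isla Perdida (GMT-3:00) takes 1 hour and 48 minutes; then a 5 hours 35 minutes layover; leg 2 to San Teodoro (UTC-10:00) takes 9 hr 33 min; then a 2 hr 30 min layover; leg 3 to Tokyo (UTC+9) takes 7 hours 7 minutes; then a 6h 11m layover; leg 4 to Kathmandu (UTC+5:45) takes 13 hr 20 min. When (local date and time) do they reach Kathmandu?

Convert departure to UTC: 11:00 PM − 4:30 = 6:30 PM UTC on Jul 25.
Add 1 hour and 48 minutes leg 1 → 8:18 PM UTC.
Add 5 hours and 35 minutes layover in Isla Perdida → 1:53 AM UTC (Jul 26).
Add 9 hours and 33 minutes leg 2 → 11:26 AM UTC.
Add 2 hours and 30 minutes layover in San Teodoro → 1:56 PM UTC.
Add 7 hours 7 minutes leg 3 → 9:03 PM UTC.
Add 6 hours and 11 minutes layover in Tokyo → 3:14 AM UTC (Jul 27).
Add 13 hours 20 minutes leg 4 → 4:34 PM UTC.
Kathmandu is UTC+5:45, so local arrival = 4:34 PM + 5:45 = 10:19 PM on Jul 27.

10:19 PM on July 27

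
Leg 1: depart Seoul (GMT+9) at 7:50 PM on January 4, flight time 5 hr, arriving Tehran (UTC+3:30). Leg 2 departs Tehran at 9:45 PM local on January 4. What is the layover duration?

2 hours 25 minutes

Convert departure to UTC: 7:50 PM − 9:00 = 10:50 AM UTC on Jan 4.
Add 5 hours flight time → 3:50 PM UTC.
Tehran is UTC+3:30, so local arrival = 3:50 PM + 3:30 = 7:20 PM on Jan 4.
Layover = 9:45 PM − 7:20 PM = 2 hours 25 minutes.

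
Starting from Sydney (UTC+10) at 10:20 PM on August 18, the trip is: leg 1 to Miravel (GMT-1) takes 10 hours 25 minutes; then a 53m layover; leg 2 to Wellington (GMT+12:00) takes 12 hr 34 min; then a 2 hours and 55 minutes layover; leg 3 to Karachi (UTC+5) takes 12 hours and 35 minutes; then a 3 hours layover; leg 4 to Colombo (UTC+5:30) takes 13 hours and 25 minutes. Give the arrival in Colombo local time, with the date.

1:37 AM on August 21

Convert departure to UTC: 10:20 PM − 10:00 = 12:20 PM UTC on Aug 18.
Add 10 hours 25 minutes leg 1 → 10:45 PM UTC.
Add 53 minutes layover in Miravel → 11:38 PM UTC.
Add 12 hours and 34 minutes leg 2 → 12:12 PM UTC (Aug 19).
Add 2 hours 55 minutes layover in Wellington → 3:07 PM UTC.
Add 12 hours 35 minutes leg 3 → 3:42 AM UTC (Aug 20).
Add 3 hours layover in Karachi → 6:42 AM UTC.
Add 13 hours 25 minutes leg 4 → 8:07 PM UTC.
Colombo is UTC+5:30, so local arrival = 8:07 PM + 5:30 = 1:37 AM on Aug 21.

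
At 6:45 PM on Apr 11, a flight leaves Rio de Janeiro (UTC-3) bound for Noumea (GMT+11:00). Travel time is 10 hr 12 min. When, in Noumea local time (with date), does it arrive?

6:57 PM on April 12

Convert departure to UTC: 6:45 PM + 3:00 = 9:45 PM UTC on Apr 11.
Add 10 hours and 12 minutes travel time → 7:57 AM UTC (Apr 12).
Noumea is UTC+11:00, so local arrival = 7:57 AM + 11:00 = 6:57 PM on Apr 12.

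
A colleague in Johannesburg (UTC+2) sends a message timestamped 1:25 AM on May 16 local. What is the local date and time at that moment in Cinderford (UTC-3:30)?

7:55 PM on May 15

In UTC: 1:25 AM − 2:00 = 11:25 PM on May 15.
Cinderford is UTC−3:30: 11:25 PM − 3:30 = 7:55 PM on May 15.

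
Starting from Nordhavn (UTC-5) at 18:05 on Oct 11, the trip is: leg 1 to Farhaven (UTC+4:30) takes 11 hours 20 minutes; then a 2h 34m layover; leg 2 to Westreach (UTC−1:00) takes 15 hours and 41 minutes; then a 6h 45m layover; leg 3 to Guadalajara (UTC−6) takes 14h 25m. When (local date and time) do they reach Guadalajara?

19:50 on October 13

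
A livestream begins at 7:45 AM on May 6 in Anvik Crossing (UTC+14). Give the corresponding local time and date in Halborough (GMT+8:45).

In UTC: 7:45 AM − 14:00 = 5:45 PM on May 5.
Halborough is UTC+8:45: 5:45 PM + 8:45 = 2:30 AM on May 6.

2:30 AM on May 6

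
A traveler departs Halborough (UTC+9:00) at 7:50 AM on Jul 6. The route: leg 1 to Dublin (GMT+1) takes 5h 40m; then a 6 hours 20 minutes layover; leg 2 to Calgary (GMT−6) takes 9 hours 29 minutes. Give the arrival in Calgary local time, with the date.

Convert departure to UTC: 7:50 AM − 9:00 = 10:50 PM UTC on Jul 5.
Add 5 hours and 40 minutes leg 1 → 4:30 AM UTC (Jul 6).
Add 6 hours and 20 minutes layover in Dublin → 10:50 AM UTC.
Add 9 hours and 29 minutes leg 2 → 8:19 PM UTC.
Calgary is UTC−6:00, so local arrival = 8:19 PM − 6:00 = 2:19 PM on Jul 6.

2:19 PM on July 6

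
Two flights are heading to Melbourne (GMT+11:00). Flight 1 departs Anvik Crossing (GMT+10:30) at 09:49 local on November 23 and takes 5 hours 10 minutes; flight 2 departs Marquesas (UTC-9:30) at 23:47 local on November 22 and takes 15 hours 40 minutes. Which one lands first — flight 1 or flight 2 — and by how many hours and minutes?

the first, by 20 hours 28 minutes

Flight 1 in UTC: 09:49 − 10:30 = 23:19 on Nov 22.
+5 hours and 10 minutes → arrive 04:29 UTC on Nov 23.
Flight 2 in UTC: 23:47 + 9:30 = 09:17 on Nov 23.
+15 hours 40 minutes → arrive 00:57 UTC on Nov 24.
Flight 1 lands earlier by 20 hours 28 minutes.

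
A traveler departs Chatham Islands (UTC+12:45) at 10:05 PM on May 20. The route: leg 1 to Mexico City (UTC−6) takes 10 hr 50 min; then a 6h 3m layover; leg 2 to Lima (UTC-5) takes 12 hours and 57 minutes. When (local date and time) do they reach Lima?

10:10 AM on May 21

Convert departure to UTC: 10:05 PM − 12:45 = 9:20 AM UTC on May 20.
Add 10 hours and 50 minutes leg 1 → 8:10 PM UTC.
Add 6 hours and 3 minutes layover in Mexico City → 2:13 AM UTC (May 21).
Add 12 hours 57 minutes leg 2 → 3:10 PM UTC.
Lima is UTC−5:00, so local arrival = 3:10 PM − 5:00 = 10:10 AM on May 21.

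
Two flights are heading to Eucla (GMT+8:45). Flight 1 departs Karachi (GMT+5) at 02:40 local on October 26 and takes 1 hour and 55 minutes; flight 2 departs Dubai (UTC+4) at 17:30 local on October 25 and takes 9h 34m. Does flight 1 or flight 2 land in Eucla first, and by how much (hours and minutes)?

the second, by 31 minutes

Flight 1 in UTC: 02:40 − 5:00 = 21:40 on Oct 25.
+1 hour 55 minutes → arrive 23:35 UTC on Oct 25.
Flight 2 in UTC: 17:30 − 4:00 = 13:30 on Oct 25.
+9 hours 34 minutes → arrive 23:04 UTC on Oct 25.
Flight 2 lands earlier by 31 minutes.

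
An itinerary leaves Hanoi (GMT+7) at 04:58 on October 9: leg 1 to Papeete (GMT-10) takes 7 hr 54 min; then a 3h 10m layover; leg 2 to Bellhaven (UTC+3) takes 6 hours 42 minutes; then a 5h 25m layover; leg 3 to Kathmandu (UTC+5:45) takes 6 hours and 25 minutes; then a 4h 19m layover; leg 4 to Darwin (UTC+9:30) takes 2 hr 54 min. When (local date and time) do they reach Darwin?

Convert departure to UTC: 04:58 − 7:00 = 21:58 UTC on Oct 8.
Add 7 hours 54 minutes leg 1 → 05:52 UTC (Oct 9).
Add 3 hours 10 minutes layover in Papeete → 09:02 UTC.
Add 6 hours 42 minutes leg 2 → 15:44 UTC.
Add 5 hours and 25 minutes layover in Bellhaven → 21:09 UTC.
Add 6 hours and 25 minutes leg 3 → 03:34 UTC (Oct 10).
Add 4 hours 19 minutes layover in Kathmandu → 07:53 UTC.
Add 2 hours 54 minutes leg 4 → 10:47 UTC.
Darwin is UTC+9:30, so local arrival = 10:47 + 9:30 = 20:17 on Oct 10.

20:17 on October 10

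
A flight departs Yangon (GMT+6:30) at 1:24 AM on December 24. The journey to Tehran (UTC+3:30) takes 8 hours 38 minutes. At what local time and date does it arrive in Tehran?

Convert departure to UTC: 1:24 AM − 6:30 = 6:54 PM UTC on Dec 23.
Add 8 hours and 38 minutes travel time → 3:32 AM UTC (Dec 24).
Tehran is UTC+3:30, so local arrival = 3:32 AM + 3:30 = 7:02 AM on Dec 24.

7:02 AM on December 24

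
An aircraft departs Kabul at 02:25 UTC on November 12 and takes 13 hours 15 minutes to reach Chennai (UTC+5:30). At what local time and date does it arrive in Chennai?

21:10 on Nov 12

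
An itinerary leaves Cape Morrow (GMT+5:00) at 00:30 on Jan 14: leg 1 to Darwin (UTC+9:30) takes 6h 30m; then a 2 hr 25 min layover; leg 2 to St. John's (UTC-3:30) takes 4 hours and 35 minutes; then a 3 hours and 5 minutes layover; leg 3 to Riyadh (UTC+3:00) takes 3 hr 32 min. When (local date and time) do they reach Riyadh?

Convert departure to UTC: 00:30 − 5:00 = 19:30 UTC on Jan 13.
Add 6 hours and 30 minutes leg 1 → 02:00 UTC (Jan 14).
Add 2 hours 25 minutes layover in Darwin → 04:25 UTC.
Add 4 hours 35 minutes leg 2 → 09:00 UTC.
Add 3 hours and 5 minutes layover in St. John's → 12:05 UTC.
Add 3 hours 32 minutes leg 3 → 15:37 UTC.
Riyadh is UTC+3:00, so local arrival = 15:37 + 3:00 = 18:37 on Jan 14.

18:37 on January 14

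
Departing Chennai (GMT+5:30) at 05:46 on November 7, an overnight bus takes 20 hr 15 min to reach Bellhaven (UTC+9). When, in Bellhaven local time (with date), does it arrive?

05:31 on November 8

Convert departure to UTC: 05:46 − 5:30 = 00:16 UTC on Nov 7.
Add 20 hours and 15 minutes travel time → 20:31 UTC.
Bellhaven is UTC+9:00, so local arrival = 20:31 + 9:00 = 05:31 on Nov 8.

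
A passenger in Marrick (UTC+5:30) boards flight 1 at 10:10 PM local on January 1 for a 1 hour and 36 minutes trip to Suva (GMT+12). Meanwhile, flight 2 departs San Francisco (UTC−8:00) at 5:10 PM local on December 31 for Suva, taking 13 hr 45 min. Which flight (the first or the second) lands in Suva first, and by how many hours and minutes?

Flight 1 in UTC: 10:10 PM − 5:30 = 4:40 PM on Jan 1.
+1 hour 36 minutes → arrive 6:16 PM UTC on Jan 1.
Flight 2 in UTC: 5:10 PM + 8:00 = 1:10 AM on Jan 1.
+13 hours and 45 minutes → arrive 2:55 PM UTC on Jan 1.
Flight 2 lands earlier by 3 hours 21 minutes.

the second, by 3 hours 21 minutes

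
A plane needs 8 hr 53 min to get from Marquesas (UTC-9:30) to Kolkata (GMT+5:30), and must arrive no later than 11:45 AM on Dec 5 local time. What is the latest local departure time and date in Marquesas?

11:52 AM on Dec 4

Target arrival in UTC: 11:45 AM − 5:30 = 6:15 AM on Dec 5.
Subtract 8 hours 53 minutes → departure 9:22 PM UTC on Dec 4.
Marquesas is UTC−9:30: 9:22 PM − 9:30 = 11:52 AM on Dec 4.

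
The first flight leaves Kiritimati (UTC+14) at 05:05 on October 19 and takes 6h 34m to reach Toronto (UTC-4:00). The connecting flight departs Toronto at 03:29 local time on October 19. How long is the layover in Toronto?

9 hours 50 minutes

Convert departure to UTC: 05:05 − 14:00 = 15:05 UTC on Oct 18.
Add 6 hours 34 minutes flight time → 21:39 UTC.
Toronto is UTC−4:00, so local arrival = 21:39 − 4:00 = 17:39 on Oct 18.
Layover = 03:29 − 17:39 (+1 day) = 9 hours 50 minutes.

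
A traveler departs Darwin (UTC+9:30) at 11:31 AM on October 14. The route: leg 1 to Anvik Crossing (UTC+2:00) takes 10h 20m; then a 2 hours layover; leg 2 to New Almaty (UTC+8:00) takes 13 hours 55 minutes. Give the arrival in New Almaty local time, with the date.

Convert departure to UTC: 11:31 AM − 9:30 = 2:01 AM UTC on Oct 14.
Add 10 hours and 20 minutes leg 1 → 12:21 PM UTC.
Add 2 hours layover in Anvik Crossing → 2:21 PM UTC.
Add 13 hours and 55 minutes leg 2 → 4:16 AM UTC (Oct 15).
New Almaty is UTC+8:00, so local arrival = 4:16 AM + 8:00 = 12:16 PM on Oct 15.

12:16 PM on October 15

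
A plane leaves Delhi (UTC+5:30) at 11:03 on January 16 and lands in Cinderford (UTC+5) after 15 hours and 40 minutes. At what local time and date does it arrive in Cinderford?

Convert departure to UTC: 11:03 − 5:30 = 05:33 UTC on Jan 16.
Add 15 hours 40 minutes travel time → 21:13 UTC.
Cinderford is UTC+5:00, so local arrival = 21:13 + 5:00 = 02:13 on Jan 17.

02:13 on January 17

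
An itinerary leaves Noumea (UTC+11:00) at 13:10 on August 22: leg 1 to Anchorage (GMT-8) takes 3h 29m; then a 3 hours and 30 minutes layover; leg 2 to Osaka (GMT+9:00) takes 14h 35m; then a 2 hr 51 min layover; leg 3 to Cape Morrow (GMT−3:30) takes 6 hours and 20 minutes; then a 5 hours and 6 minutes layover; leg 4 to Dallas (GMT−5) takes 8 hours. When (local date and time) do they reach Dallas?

17:01 on Aug 23

Convert departure to UTC: 13:10 − 11:00 = 02:10 UTC on Aug 22.
Add 3 hours 29 minutes leg 1 → 05:39 UTC.
Add 3 hours and 30 minutes layover in Anchorage → 09:09 UTC.
Add 14 hours and 35 minutes leg 2 → 23:44 UTC.
Add 2 hours and 51 minutes layover in Osaka → 02:35 UTC (Aug 23).
Add 6 hours 20 minutes leg 3 → 08:55 UTC.
Add 5 hours 6 minutes layover in Cape Morrow → 14:01 UTC.
Add 8 hours leg 4 → 22:01 UTC.
Dallas is UTC−5:00, so local arrival = 22:01 − 5:00 = 17:01 on Aug 23.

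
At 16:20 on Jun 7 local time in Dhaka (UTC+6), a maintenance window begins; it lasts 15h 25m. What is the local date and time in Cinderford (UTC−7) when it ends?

Convert start to UTC: 16:20 − 6:00 = 10:20 UTC on Jun 7.
Add 15 hours and 25 minutes duration → 01:45 UTC (Jun 8).
Cinderford is UTC−7:00, so local end time = 01:45 − 7:00 = 18:45 on Jun 7.

18:45 on June 7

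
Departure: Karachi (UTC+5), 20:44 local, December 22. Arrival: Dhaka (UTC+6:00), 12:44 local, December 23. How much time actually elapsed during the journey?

Departure in UTC: 20:44 − 5:00 = 15:44 on Dec 22.
Arrival in UTC: 12:44 − 6:00 = 06:44 on Dec 23.
Elapsed = 06:44 − 15:44 (+1 day) = 15 hours.

15 hours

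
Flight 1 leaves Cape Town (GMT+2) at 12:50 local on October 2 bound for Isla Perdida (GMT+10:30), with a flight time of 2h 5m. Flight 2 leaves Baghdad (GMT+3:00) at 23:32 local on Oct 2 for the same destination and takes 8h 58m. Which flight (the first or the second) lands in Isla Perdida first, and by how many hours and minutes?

Flight 1 in UTC: 12:50 − 2:00 = 10:50 on Oct 2.
+2 hours and 5 minutes → arrive 12:55 UTC on Oct 2.
Flight 2 in UTC: 23:32 − 3:00 = 20:32 on Oct 2.
+8 hours and 58 minutes → arrive 05:30 UTC on Oct 3.
Flight 1 lands earlier by 16 hours 35 minutes.

the first, by 16 hours 35 minutes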